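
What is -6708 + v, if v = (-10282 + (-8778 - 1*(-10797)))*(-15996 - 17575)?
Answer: 277390465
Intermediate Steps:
v = 277397173 (v = (-10282 + (-8778 + 10797))*(-33571) = (-10282 + 2019)*(-33571) = -8263*(-33571) = 277397173)
-6708 + v = -6708 + 277397173 = 277390465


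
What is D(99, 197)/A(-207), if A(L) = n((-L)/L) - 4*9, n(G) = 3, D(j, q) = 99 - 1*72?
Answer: -9/11 ≈ -0.81818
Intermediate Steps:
D(j, q) = 27 (D(j, q) = 99 - 72 = 27)
A(L) = -33 (A(L) = 3 - 4*9 = 3 - 36 = -33)
D(99, 197)/A(-207) = 27/(-33) = 27*(-1/33) = -9/11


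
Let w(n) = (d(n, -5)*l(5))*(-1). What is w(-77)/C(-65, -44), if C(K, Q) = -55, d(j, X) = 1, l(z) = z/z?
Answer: 1/55 ≈ 0.018182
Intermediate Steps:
l(z) = 1
w(n) = -1 (w(n) = (1*1)*(-1) = 1*(-1) = -1)
w(-77)/C(-65, -44) = -1/(-55) = -1*(-1/55) = 1/55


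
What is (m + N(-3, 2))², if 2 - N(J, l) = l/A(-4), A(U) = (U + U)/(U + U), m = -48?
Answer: 2304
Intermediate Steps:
A(U) = 1 (A(U) = (2*U)/((2*U)) = (2*U)*(1/(2*U)) = 1)
N(J, l) = 2 - l (N(J, l) = 2 - l/1 = 2 - l)
(m + N(-3, 2))² = (-48 + (2 - 1*2))² = (-48 + (2 - 2))² = (-48 + 0)² = (-48)² = 2304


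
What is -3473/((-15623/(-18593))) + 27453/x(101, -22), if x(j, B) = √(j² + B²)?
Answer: -64573489/15623 + 27453*√10685/10685 ≈ -3867.6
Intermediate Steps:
x(j, B) = √(B² + j²)
-3473/((-15623/(-18593))) + 27453/x(101, -22) = -3473/((-15623/(-18593))) + 27453/(√((-22)² + 101²)) = -3473/((-15623*(-1/18593))) + 27453/(√(484 + 10201)) = -3473/15623/18593 + 27453/(√10685) = -3473*18593/15623 + 27453*(√10685/10685) = -64573489/15623 + 27453*√10685/10685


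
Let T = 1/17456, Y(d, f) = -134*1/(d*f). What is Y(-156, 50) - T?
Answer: 291413/17019600 ≈ 0.017122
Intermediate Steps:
Y(d, f) = -134/(d*f)
T = 1/17456 ≈ 5.7287e-5
Y(-156, 50) - T = -134/(-156*50) - 1*1/17456 = -134*(-1/156)*1/50 - 1/17456 = 67/3900 - 1/17456 = 291413/17019600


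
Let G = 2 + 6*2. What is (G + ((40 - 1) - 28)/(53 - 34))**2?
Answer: 76729/361 ≈ 212.55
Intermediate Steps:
G = 14 (G = 2 + 12 = 14)
(G + ((40 - 1) - 28)/(53 - 34))**2 = (14 + ((40 - 1) - 28)/(53 - 34))**2 = (14 + (39 - 28)/19)**2 = (14 + 11*(1/19))**2 = (14 + 11/19)**2 = (277/19)**2 = 76729/361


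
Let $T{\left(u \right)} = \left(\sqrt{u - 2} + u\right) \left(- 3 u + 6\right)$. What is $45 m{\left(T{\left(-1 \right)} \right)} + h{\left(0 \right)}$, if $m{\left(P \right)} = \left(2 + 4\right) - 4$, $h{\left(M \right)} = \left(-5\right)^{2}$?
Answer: $115$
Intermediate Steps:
$T{\left(u \right)} = \left(6 - 3 u\right) \left(u + \sqrt{-2 + u}\right)$ ($T{\left(u \right)} = \left(\sqrt{-2 + u} + u\right) \left(6 - 3 u\right) = \left(u + \sqrt{-2 + u}\right) \left(6 - 3 u\right) = \left(6 - 3 u\right) \left(u + \sqrt{-2 + u}\right)$)
$h{\left(M \right)} = 25$
$m{\left(P \right)} = 2$ ($m{\left(P \right)} = 6 - 4 = 2$)
$45 m{\left(T{\left(-1 \right)} \right)} + h{\left(0 \right)} = 45 \cdot 2 + 25 = 90 + 25 = 115$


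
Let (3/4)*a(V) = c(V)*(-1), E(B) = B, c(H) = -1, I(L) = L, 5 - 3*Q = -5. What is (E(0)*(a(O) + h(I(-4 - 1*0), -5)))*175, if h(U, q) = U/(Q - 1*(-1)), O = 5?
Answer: 0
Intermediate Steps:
Q = 10/3 (Q = 5/3 - 1/3*(-5) = 5/3 + 5/3 = 10/3 ≈ 3.3333)
a(V) = 4/3 (a(V) = 4*(-1*(-1))/3 = (4/3)*1 = 4/3)
h(U, q) = 3*U/13 (h(U, q) = U/(10/3 - 1*(-1)) = U/(10/3 + 1) = U/(13/3) = U*(3/13) = 3*U/13)
(E(0)*(a(O) + h(I(-4 - 1*0), -5)))*175 = (0*(4/3 + 3*(-4 - 1*0)/13))*175 = (0*(4/3 + 3*(-4 + 0)/13))*175 = (0*(4/3 + (3/13)*(-4)))*175 = (0*(4/3 - 12/13))*175 = (0*(16/39))*175 = 0*175 = 0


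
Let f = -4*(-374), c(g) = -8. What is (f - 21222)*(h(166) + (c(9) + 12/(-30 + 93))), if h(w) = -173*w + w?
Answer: 1690112408/3 ≈ 5.6337e+8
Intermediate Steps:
h(w) = -172*w
f = 1496
(f - 21222)*(h(166) + (c(9) + 12/(-30 + 93))) = (1496 - 21222)*(-172*166 + (-8 + 12/(-30 + 93))) = -19726*(-28552 + (-8 + 12/63)) = -19726*(-28552 + (-8 + 12*(1/63))) = -19726*(-28552 + (-8 + 4/21)) = -19726*(-28552 - 164/21) = -19726*(-599756/21) = 1690112408/3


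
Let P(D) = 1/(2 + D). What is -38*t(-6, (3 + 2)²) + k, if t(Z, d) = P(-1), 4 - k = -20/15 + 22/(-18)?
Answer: -283/9 ≈ -31.444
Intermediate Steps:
k = 59/9 (k = 4 - (-20/15 + 22/(-18)) = 4 - (-20*1/15 + 22*(-1/18)) = 4 - (-4/3 - 11/9) = 4 - 1*(-23/9) = 4 + 23/9 = 59/9 ≈ 6.5556)
t(Z, d) = 1 (t(Z, d) = 1/(2 - 1) = 1/1 = 1)
-38*t(-6, (3 + 2)²) + k = -38*1 + 59/9 = -38 + 59/9 = -283/9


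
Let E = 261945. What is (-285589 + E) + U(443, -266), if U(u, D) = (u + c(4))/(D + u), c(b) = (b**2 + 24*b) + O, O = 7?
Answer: -4184426/177 ≈ -23641.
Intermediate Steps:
c(b) = 7 + b**2 + 24*b (c(b) = (b**2 + 24*b) + 7 = 7 + b**2 + 24*b)
U(u, D) = (119 + u)/(D + u) (U(u, D) = (u + (7 + 4**2 + 24*4))/(D + u) = (u + (7 + 16 + 96))/(D + u) = (u + 119)/(D + u) = (119 + u)/(D + u))
(-285589 + E) + U(443, -266) = (-285589 + 261945) + (119 + 443)/(-266 + 443) = -23644 + 562/177 = -4184426/177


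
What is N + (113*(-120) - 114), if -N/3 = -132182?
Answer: 382872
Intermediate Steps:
N = 396546 (N = -3*(-132182) = 396546)
N + (113*(-120) - 114) = 396546 + (113*(-120) - 114) = 396546 + (-13560 - 114) = 396546 - 13674 = 382872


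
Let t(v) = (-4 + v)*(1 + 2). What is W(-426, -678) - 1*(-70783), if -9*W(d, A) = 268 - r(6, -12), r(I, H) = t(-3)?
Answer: 636758/9 ≈ 70751.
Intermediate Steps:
t(v) = -12 + 3*v (t(v) = (-4 + v)*3 = -12 + 3*v)
r(I, H) = -21 (r(I, H) = -12 + 3*(-3) = -12 - 9 = -21)
W(d, A) = -289/9 (W(d, A) = -(268 - 1*(-21))/9 = -(268 + 21)/9 = -1/9*289 = -289/9)
W(-426, -678) - 1*(-70783) = -289/9 - 1*(-70783) = -289/9 + 70783 = 636758/9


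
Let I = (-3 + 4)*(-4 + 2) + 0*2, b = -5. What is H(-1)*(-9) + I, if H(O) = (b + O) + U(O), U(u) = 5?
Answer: 7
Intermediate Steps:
H(O) = O (H(O) = (-5 + O) + 5 = O)
I = -2 (I = 1*(-2) + 0 = -2 + 0 = -2)
H(-1)*(-9) + I = -1*(-9) - 2 = 9 - 2 = 7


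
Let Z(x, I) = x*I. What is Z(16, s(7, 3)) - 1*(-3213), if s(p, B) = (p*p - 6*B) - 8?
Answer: 3581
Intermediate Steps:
s(p, B) = -8 + p² - 6*B (s(p, B) = (p² - 6*B) - 8 = -8 + p² - 6*B)
Z(x, I) = I*x
Z(16, s(7, 3)) - 1*(-3213) = (-8 + 7² - 6*3)*16 - 1*(-3213) = (-8 + 49 - 18)*16 + 3213 = 23*16 + 3213 = 368 + 3213 = 3581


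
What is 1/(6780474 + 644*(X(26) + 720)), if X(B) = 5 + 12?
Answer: 1/7255102 ≈ 1.3783e-7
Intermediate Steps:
X(B) = 17
1/(6780474 + 644*(X(26) + 720)) = 1/(6780474 + 644*(17 + 720)) = 1/(6780474 + 644*737) = 1/(6780474 + 474628) = 1/7255102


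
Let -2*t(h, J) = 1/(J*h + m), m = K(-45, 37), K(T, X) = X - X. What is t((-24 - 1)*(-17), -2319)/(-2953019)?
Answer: -1/5820843401850 ≈ -1.7180e-13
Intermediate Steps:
K(T, X) = 0
m = 0
t(h, J) = -1/(2*J*h) (t(h, J) = -1/(2*(J*h + 0)) = -1/(J*h)/2 = -1/(2*J*h))
t((-24 - 1)*(-17), -2319)/(-2953019) = -1/2/(-2319*(-24 - 1)*(-17))/(-2953019) = -1/2*(-1/2319)/(-25*(-17))*(-1/2953019) = -1/2*(-1/2319)/425*(-1/2953019) = -1/2*(-1/2319)*1/425*(-1/2953019) = (1/1971150)*(-1/2953019) = -1/5820843401850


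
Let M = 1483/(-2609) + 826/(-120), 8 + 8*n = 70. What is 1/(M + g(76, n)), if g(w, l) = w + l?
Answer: 39135/2985932 ≈ 0.013106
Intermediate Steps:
n = 31/4 (n = -1 + (⅛)*70 = -1 + 35/4 = 31/4 ≈ 7.7500)
M = -1166497/156540 (M = 1483*(-1/2609) + 826*(-1/120) = -1483/2609 - 413/60 = -1166497/156540 ≈ -7.4518)
g(w, l) = l + w
1/(M + g(76, n)) = 1/(-1166497/156540 + (31/4 + 76)) = 1/(-1166497/156540 + 335/4) = 1/(2985932/39135) = 39135/2985932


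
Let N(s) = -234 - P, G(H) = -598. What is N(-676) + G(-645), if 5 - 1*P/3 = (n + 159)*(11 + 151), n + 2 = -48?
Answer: 52127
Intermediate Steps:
n = -50 (n = -2 - 48 = -50)
P = -52959 (P = 15 - 3*(-50 + 159)*(11 + 151) = 15 - 327*162 = 15 - 3*17658 = 15 - 52974 = -52959)
N(s) = 52725 (N(s) = -234 - 1*(-52959) = -234 + 52959 = 52725)
N(-676) + G(-645) = 52725 - 598 = 52127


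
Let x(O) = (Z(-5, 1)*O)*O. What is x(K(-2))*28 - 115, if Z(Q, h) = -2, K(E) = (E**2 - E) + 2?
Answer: -3699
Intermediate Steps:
K(E) = 2 + E**2 - E
x(O) = -2*O**2 (x(O) = (-2*O)*O = -2*O**2)
x(K(-2))*28 - 115 = -2*(2 + (-2)**2 - 1*(-2))**2*28 - 115 = -2*(2 + 4 + 2)**2*28 - 115 = -2*8**2*28 - 115 = -2*64*28 - 115 = -128*28 - 115 = -3584 - 115 = -3699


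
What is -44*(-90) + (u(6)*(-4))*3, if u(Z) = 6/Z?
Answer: 3948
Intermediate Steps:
-44*(-90) + (u(6)*(-4))*3 = -44*(-90) + ((6/6)*(-4))*3 = 3960 + ((6*(1/6))*(-4))*3 = 3960 + (1*(-4))*3 = 3960 - 4*3 = 3960 - 12 = 3948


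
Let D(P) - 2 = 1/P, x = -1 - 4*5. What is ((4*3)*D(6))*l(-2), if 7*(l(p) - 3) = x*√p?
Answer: 78 - 78*I*√2 ≈ 78.0 - 110.31*I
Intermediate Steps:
x = -21 (x = -1 - 20 = -21)
D(P) = 2 + 1/P
l(p) = 3 - 3*√p (l(p) = 3 + (-21*√p)/7 = 3 - 3*√p)
((4*3)*D(6))*l(-2) = ((4*3)*(2 + 1/6))*(3 - 3*I*√2) = (12*(2 + ⅙))*(3 - 3*I*√2) = (12*(13/6))*(3 - 3*I*√2) = 26*(3 - 3*I*√2) = 78 - 78*I*√2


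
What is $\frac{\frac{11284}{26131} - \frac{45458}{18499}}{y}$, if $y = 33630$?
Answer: $- \frac{69937163}{1161189537105} \approx -6.0229 \cdot 10^{-5}$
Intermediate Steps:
$\frac{\frac{11284}{26131} - \frac{45458}{18499}}{y} = \frac{\frac{11284}{26131} - \frac{45458}{18499}}{33630} = \left(11284 \cdot \frac{1}{26131} - \frac{45458}{18499}\right) \frac{1}{33630} = \left(\frac{1612}{3733} - \frac{45458}{18499}\right) \frac{1}{33630} = \left(- \frac{139874326}{69056767}\right) \frac{1}{33630} = - \frac{69937163}{1161189537105}$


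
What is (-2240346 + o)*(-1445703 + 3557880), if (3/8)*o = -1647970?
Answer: -14014152175082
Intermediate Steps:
o = -13183760/3 (o = (8/3)*(-1647970) = -13183760/3 ≈ -4.3946e+6)
(-2240346 + o)*(-1445703 + 3557880) = (-2240346 - 13183760/3)*(-1445703 + 3557880) = -19904798/3*2112177 = -14014152175082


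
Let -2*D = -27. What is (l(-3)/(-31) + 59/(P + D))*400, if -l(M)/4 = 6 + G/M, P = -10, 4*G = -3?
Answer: 1533200/217 ≈ 7065.4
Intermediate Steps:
G = -¾ (G = (¼)*(-3) = -¾ ≈ -0.75000)
D = 27/2 (D = -½*(-27) = 27/2 ≈ 13.500)
l(M) = -24 + 3/M (l(M) = -4*(6 - ¾/M) = -4*(6 - 3/(4*M)) = -24 + 3/M)
(l(-3)/(-31) + 59/(P + D))*400 = ((-24 + 3/(-3))/(-31) + 59/(-10 + 27/2))*400 = ((-24 + 3*(-⅓))*(-1/31) + 59/(7/2))*400 = ((-24 - 1)*(-1/31) + 59*(2/7))*400 = (-25*(-1/31) + 118/7)*400 = (25/31 + 118/7)*400 = (3833/217)*400 = 1533200/217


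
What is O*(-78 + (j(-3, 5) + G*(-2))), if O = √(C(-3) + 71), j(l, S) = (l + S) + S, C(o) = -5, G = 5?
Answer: -81*√66 ≈ -658.05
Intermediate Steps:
j(l, S) = l + 2*S (j(l, S) = (S + l) + S = l + 2*S)
O = √66 (O = √(-5 + 71) = √66 ≈ 8.1240)
O*(-78 + (j(-3, 5) + G*(-2))) = √66*(-78 + ((-3 + 2*5) + 5*(-2))) = √66*(-78 + ((-3 + 10) - 10)) = √66*(-78 + (7 - 10)) = √66*(-78 - 3) = √66*(-81) = -81*√66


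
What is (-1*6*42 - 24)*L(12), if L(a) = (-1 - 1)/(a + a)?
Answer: 23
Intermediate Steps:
L(a) = -1/a (L(a) = -2*1/(2*a) = -1/a)
(-1*6*42 - 24)*L(12) = (-1*6*42 - 24)*(-1/12) = (-6*42 - 24)*(-1*1/12) = (-252 - 24)*(-1/12) = -276*(-1/12) = 23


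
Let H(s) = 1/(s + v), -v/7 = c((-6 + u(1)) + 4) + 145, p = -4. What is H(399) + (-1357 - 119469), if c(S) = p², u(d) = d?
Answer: -87961329/728 ≈ -1.2083e+5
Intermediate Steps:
c(S) = 16 (c(S) = (-4)² = 16)
v = -1127 (v = -7*(16 + 145) = -7*161 = -1127)
H(s) = 1/(-1127 + s) (H(s) = 1/(s - 1127) = 1/(-1127 + s))
H(399) + (-1357 - 119469) = 1/(-1127 + 399) + (-1357 - 119469) = 1/(-728) - 120826 = -1/728 - 120826 = -87961329/728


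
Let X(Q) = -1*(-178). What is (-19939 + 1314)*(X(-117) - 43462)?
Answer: 806164500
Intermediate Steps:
X(Q) = 178
(-19939 + 1314)*(X(-117) - 43462) = (-19939 + 1314)*(178 - 43462) = -18625*(-43284) = 806164500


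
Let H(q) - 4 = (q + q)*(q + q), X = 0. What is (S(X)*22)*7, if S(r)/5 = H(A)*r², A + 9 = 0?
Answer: 0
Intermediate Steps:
A = -9 (A = -9 + 0 = -9)
H(q) = 4 + 4*q² (H(q) = 4 + (q + q)*(q + q) = 4 + (2*q)*(2*q) = 4 + 4*q²)
S(r) = 1640*r² (S(r) = 5*((4 + 4*(-9)²)*r²) = 5*((4 + 4*81)*r²) = 5*((4 + 324)*r²) = 5*(328*r²) = 1640*r²)
(S(X)*22)*7 = ((1640*0²)*22)*7 = ((1640*0)*22)*7 = (0*22)*7 = 0*7 = 0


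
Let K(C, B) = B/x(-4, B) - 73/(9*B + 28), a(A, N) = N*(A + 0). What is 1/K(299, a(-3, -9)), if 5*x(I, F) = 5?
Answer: 271/7244 ≈ 0.037410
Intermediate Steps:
x(I, F) = 1 (x(I, F) = (1/5)*5 = 1)
a(A, N) = A*N (a(A, N) = N*A = A*N)
K(C, B) = B - 73/(28 + 9*B) (K(C, B) = B/1 - 73/(9*B + 28) = B*1 - 73/(28 + 9*B) = B - 73/(28 + 9*B))
1/K(299, a(-3, -9)) = 1/((-73 + 9*(-3*(-9))**2 + 28*(-3*(-9)))/(28 + 9*(-3*(-9)))) = 1/((-73 + 9*27**2 + 28*27)/(28 + 9*27)) = 1/((-73 + 9*729 + 756)/(28 + 243)) = 1/((-73 + 6561 + 756)/271) = 1/((1/271)*7244) = 1/(7244/271) = 271/7244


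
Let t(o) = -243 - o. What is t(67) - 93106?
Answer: -93416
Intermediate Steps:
t(67) - 93106 = (-243 - 1*67) - 93106 = (-243 - 67) - 93106 = -310 - 93106 = -93416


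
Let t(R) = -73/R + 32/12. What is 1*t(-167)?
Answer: 1555/501 ≈ 3.1038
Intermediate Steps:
t(R) = 8/3 - 73/R (t(R) = -73/R + 32*(1/12) = -73/R + 8/3 = 8/3 - 73/R)
1*t(-167) = 1*(8/3 - 73/(-167)) = 1*(8/3 - 73*(-1/167)) = 1*(8/3 + 73/167) = 1*(1555/501) = 1555/501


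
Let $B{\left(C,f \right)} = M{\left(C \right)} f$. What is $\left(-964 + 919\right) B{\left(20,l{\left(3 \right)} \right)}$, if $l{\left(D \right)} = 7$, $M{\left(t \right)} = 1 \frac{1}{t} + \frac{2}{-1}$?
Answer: $\frac{2457}{4} \approx 614.25$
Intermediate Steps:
$M{\left(t \right)} = -2 + \frac{1}{t}$ ($M{\left(t \right)} = \frac{1}{t} + 2 \left(-1\right) = \frac{1}{t} - 2 = -2 + \frac{1}{t}$)
$B{\left(C,f \right)} = f \left(-2 + \frac{1}{C}\right)$ ($B{\left(C,f \right)} = \left(-2 + \frac{1}{C}\right) f = f \left(-2 + \frac{1}{C}\right)$)
$\left(-964 + 919\right) B{\left(20,l{\left(3 \right)} \right)} = \left(-964 + 919\right) \left(\left(-2\right) 7 + \frac{7}{20}\right) = - 45 \left(-14 + 7 \cdot \frac{1}{20}\right) = - 45 \left(-14 + \frac{7}{20}\right) = \left(-45\right) \left(- \frac{273}{20}\right) = \frac{2457}{4}$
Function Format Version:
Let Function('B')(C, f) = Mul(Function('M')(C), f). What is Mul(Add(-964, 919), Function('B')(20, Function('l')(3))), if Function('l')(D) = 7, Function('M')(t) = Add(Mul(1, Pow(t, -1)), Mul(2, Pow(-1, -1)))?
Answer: Rational(2457, 4) ≈ 614.25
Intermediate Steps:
Function('M')(t) = Add(-2, Pow(t, -1)) (Function('M')(t) = Add(Pow(t, -1), Mul(2, -1)) = Add(Pow(t, -1), -2) = Add(-2, Pow(t, -1)))
Function('B')(C, f) = Mul(f, Add(-2, Pow(C, -1))) (Function('B')(C, f) = Mul(Add(-2, Pow(C, -1)), f) = Mul(f, Add(-2, Pow(C, -1))))
Mul(Add(-964, 919), Function('B')(20, Function('l')(3))) = Mul(Add(-964, 919), Add(Mul(-2, 7), Mul(7, Pow(20, -1)))) = Mul(-45, Add(-14, Mul(7, Rational(1, 20)))) = Mul(-45, Add(-14, Rational(7, 20))) = Mul(-45, Rational(-273, 20)) = Rational(2457, 4)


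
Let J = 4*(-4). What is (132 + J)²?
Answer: 13456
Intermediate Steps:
J = -16
(132 + J)² = (132 - 16)² = 116² = 13456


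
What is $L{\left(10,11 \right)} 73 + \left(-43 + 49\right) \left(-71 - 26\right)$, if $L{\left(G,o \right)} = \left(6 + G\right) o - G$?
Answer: $11536$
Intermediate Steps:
$L{\left(G,o \right)} = - G + o \left(6 + G\right)$ ($L{\left(G,o \right)} = o \left(6 + G\right) - G = - G + o \left(6 + G\right)$)
$L{\left(10,11 \right)} 73 + \left(-43 + 49\right) \left(-71 - 26\right) = \left(\left(-1\right) 10 + 6 \cdot 11 + 10 \cdot 11\right) 73 + \left(-43 + 49\right) \left(-71 - 26\right) = \left(-10 + 66 + 110\right) 73 + 6 \left(-97\right) = 166 \cdot 73 - 582 = 12118 - 582 = 11536$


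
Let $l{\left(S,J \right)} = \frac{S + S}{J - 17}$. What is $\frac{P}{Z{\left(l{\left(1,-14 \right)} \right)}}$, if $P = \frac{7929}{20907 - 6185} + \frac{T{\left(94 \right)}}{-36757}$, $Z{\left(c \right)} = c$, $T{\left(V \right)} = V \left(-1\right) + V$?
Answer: $- \frac{245799}{29444} \approx -8.348$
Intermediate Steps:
$T{\left(V \right)} = 0$ ($T{\left(V \right)} = - V + V = 0$)
$l{\left(S,J \right)} = \frac{2 S}{-17 + J}$
$P = \frac{7929}{14722}$ ($P = \frac{7929}{20907 - 6185} + \frac{0}{-36757} = \frac{7929}{14722} + 0 \left(- \frac{1}{36757}\right) = 7929 \cdot \frac{1}{14722} + 0 = \frac{7929}{14722} + 0 = \frac{7929}{14722} \approx 0.53858$)
$\frac{P}{Z{\left(l{\left(1,-14 \right)} \right)}} = \frac{7929}{14722 \cdot 2 \cdot 1 \frac{1}{-17 - 14}} = \frac{7929}{14722 \cdot 2 \cdot 1 \frac{1}{-31}} = \frac{7929}{14722 \cdot 2 \cdot 1 \left(- \frac{1}{31}\right)} = \frac{7929}{14722 \left(- \frac{2}{31}\right)} = \frac{7929}{14722} \left(- \frac{31}{2}\right) = - \frac{245799}{29444}$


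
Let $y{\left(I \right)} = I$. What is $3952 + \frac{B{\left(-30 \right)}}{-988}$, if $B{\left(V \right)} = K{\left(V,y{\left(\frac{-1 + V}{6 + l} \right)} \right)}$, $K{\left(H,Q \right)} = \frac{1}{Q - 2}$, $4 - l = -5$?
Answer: $\frac{238179151}{60268} \approx 3952.0$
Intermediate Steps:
$l = 9$ ($l = 4 - -5 = 4 + 5 = 9$)
$K{\left(H,Q \right)} = \frac{1}{-2 + Q}$
$B{\left(V \right)} = \frac{1}{- \frac{31}{15} + \frac{V}{15}}$ ($B{\left(V \right)} = \frac{1}{-2 + \frac{-1 + V}{6 + 9}} = \frac{1}{-2 + \frac{-1 + V}{15}} = \frac{1}{-2 + \left(-1 + V\right) \frac{1}{15}} = \frac{1}{-2 + \left(- \frac{1}{15} + \frac{V}{15}\right)} = \frac{1}{- \frac{31}{15} + \frac{V}{15}}$)
$3952 + \frac{B{\left(-30 \right)}}{-988} = 3952 + \frac{15 \frac{1}{-31 - 30}}{-988} = 3952 + \frac{15}{-61} \left(- \frac{1}{988}\right) = 3952 + 15 \left(- \frac{1}{61}\right) \left(- \frac{1}{988}\right) = 3952 - - \frac{15}{60268} = 3952 + \frac{15}{60268} = \frac{238179151}{60268}$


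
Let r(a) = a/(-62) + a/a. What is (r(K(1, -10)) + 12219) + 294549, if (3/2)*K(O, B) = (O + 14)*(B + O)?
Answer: 9509884/31 ≈ 3.0677e+5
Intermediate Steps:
K(O, B) = 2*(14 + O)*(B + O)/3 (K(O, B) = 2*((O + 14)*(B + O))/3 = 2*((14 + O)*(B + O))/3 = 2*(14 + O)*(B + O)/3)
r(a) = 1 - a/62 (r(a) = a*(-1/62) + 1 = -a/62 + 1 = 1 - a/62)
(r(K(1, -10)) + 12219) + 294549 = ((1 - ((⅔)*1² + (28/3)*(-10) + (28/3)*1 + (⅔)*(-10)*1)/62) + 12219) + 294549 = ((1 - ((⅔)*1 - 280/3 + 28/3 - 20/3)/62) + 12219) + 294549 = ((1 - (⅔ - 280/3 + 28/3 - 20/3)/62) + 12219) + 294549 = ((1 - 1/62*(-90)) + 12219) + 294549 = ((1 + 45/31) + 12219) + 294549 = (76/31 + 12219) + 294549 = 378865/31 + 294549 = 9509884/31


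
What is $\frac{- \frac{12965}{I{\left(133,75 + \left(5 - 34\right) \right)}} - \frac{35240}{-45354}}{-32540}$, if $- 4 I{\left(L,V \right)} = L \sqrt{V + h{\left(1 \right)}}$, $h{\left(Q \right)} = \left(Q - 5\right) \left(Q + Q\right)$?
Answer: $- \frac{881}{36895479} - \frac{2593 \sqrt{38}}{8222858} \approx -0.0019678$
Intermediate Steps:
$h{\left(Q \right)} = 2 Q \left(-5 + Q\right)$ ($h{\left(Q \right)} = \left(-5 + Q\right) 2 Q = 2 Q \left(-5 + Q\right)$)
$I{\left(L,V \right)} = - \frac{L \sqrt{-8 + V}}{4}$ ($I{\left(L,V \right)} = - \frac{L \sqrt{V + 2 \cdot 1 \left(-5 + 1\right)}}{4} = - \frac{L \sqrt{V + 2 \cdot 1 \left(-4\right)}}{4} = - \frac{L \sqrt{V - 8}}{4} = - \frac{L \sqrt{-8 + V}}{4}$)
$\frac{- \frac{12965}{I{\left(133,75 + \left(5 - 34\right) \right)}} - \frac{35240}{-45354}}{-32540} = \frac{- \frac{12965}{\left(- \frac{1}{4}\right) 133 \sqrt{-8 + \left(75 + \left(5 - 34\right)\right)}} - \frac{35240}{-45354}}{-32540} = \left(- \frac{12965}{\left(- \frac{1}{4}\right) 133 \sqrt{-8 + \left(75 - 29\right)}} - - \frac{17620}{22677}\right) \left(- \frac{1}{32540}\right) = \left(- \frac{12965}{\left(- \frac{1}{4}\right) 133 \sqrt{-8 + 46}} + \frac{17620}{22677}\right) \left(- \frac{1}{32540}\right) = \left(- \frac{12965}{\left(- \frac{1}{4}\right) 133 \sqrt{38}} + \frac{17620}{22677}\right) \left(- \frac{1}{32540}\right) = \left(- \frac{12965}{\left(- \frac{133}{4}\right) \sqrt{38}} + \frac{17620}{22677}\right) \left(- \frac{1}{32540}\right) = \left(- 12965 \left(- \frac{2 \sqrt{38}}{2527}\right) + \frac{17620}{22677}\right) \left(- \frac{1}{32540}\right) = \left(\frac{25930 \sqrt{38}}{2527} + \frac{17620}{22677}\right) \left(- \frac{1}{32540}\right) = \left(\frac{17620}{22677} + \frac{25930 \sqrt{38}}{2527}\right) \left(- \frac{1}{32540}\right) = - \frac{881}{36895479} - \frac{2593 \sqrt{38}}{8222858}$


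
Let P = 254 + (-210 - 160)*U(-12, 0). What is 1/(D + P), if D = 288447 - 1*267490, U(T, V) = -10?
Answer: 1/24911 ≈ 4.0143e-5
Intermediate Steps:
P = 3954 (P = 254 + (-210 - 160)*(-10) = 254 - 370*(-10) = 254 + 3700 = 3954)
D = 20957 (D = 288447 - 267490 = 20957)
1/(D + P) = 1/(20957 + 3954) = 1/24911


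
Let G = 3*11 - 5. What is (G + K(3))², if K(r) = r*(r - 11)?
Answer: 16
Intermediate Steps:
K(r) = r*(-11 + r)
G = 28 (G = 33 - 5 = 28)
(G + K(3))² = (28 + 3*(-11 + 3))² = (28 + 3*(-8))² = (28 - 24)² = 4² = 16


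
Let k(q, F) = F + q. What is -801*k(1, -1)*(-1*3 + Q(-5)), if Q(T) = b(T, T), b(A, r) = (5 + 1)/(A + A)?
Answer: 0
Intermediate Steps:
b(A, r) = 3/A (b(A, r) = 6/((2*A)) = 6*(1/(2*A)) = 3/A)
Q(T) = 3/T
-801*k(1, -1)*(-1*3 + Q(-5)) = -801*(-1 + 1)*(-1*3 + 3/(-5)) = -0*(-3 + 3*(-⅕)) = -0*(-3 - ⅗) = -0*(-18)/5 = -801*0 = 0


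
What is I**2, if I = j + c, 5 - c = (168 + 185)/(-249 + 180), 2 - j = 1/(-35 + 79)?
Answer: 1347991225/9217296 ≈ 146.25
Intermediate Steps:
j = 87/44 (j = 2 - 1/(-35 + 79) = 2 - 1/44 = 87/44 ≈ 1.9773)
c = 698/69 (c = 5 - (168 + 185)/(-249 + 180) = 5 - 353/(-69) = 5 - 353*(-1)/69 = 5 - 1*(-353/69) = 5 + 353/69 = 698/69 ≈ 10.116)
I = 36715/3036 (I = 87/44 + 698/69 = 36715/3036 ≈ 12.093)
I**2 = (36715/3036)**2 = 1347991225/9217296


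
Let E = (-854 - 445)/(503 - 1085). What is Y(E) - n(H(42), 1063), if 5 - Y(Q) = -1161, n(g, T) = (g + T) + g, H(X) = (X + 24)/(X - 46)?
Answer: 136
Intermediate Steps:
H(X) = (24 + X)/(-46 + X)
E = 433/194 (E = -1299/(-582) = -1299*(-1/582) = 433/194 ≈ 2.2320)
n(g, T) = T + 2*g (n(g, T) = (T + g) + g = T + 2*g)
Y(Q) = 1166 (Y(Q) = 5 - 1*(-1161) = 5 + 1161 = 1166)
Y(E) - n(H(42), 1063) = 1166 - (1063 + 2*((24 + 42)/(-46 + 42))) = 1166 - (1063 + 2*(66/(-4))) = 1166 - (1063 + 2*(-1/4*66)) = 1166 - (1063 + 2*(-33/2)) = 1166 - (1063 - 33) = 1166 - 1*1030 = 1166 - 1030 = 136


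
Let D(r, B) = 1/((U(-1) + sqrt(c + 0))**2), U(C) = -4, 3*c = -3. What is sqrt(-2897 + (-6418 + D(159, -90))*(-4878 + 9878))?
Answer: sqrt(-9274772233 + 40000*I)/17 ≈ 0.012216 + 5665.0*I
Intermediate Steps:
c = -1 (c = (1/3)*(-3) = -1)
D(r, B) = (-4 + I)**(-2) (D(r, B) = 1/((-4 + sqrt(-1 + 0))**2) = 1/((-4 + sqrt(-1))**2) = 1/((-4 + I)**2) = (-4 + I)**(-2))
sqrt(-2897 + (-6418 + D(159, -90))*(-4878 + 9878)) = sqrt(-2897 + (-6418 + (4 - I)**(-2))*(-4878 + 9878)) = sqrt(-2897 + (-6418 + (4 - I)**(-2))*5000) = sqrt(-2897 + (-32090000 + 5000/(4 - I)**2)) = sqrt(-32092897 + 5000/(4 - I)**2)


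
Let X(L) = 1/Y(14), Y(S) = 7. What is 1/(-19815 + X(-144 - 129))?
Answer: -7/138704 ≈ -5.0467e-5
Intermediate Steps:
X(L) = 1/7
1/(-19815 + X(-144 - 129)) = 1/(-19815 + 1/7) = 1/(-138704/7) = -7/138704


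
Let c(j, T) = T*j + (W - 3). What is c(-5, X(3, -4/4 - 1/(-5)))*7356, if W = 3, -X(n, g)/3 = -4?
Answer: -441360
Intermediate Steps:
X(n, g) = 12 (X(n, g) = -3*(-4) = 12)
c(j, T) = T*j (c(j, T) = T*j + (3 - 3) = T*j + 0 = T*j)
c(-5, X(3, -4/4 - 1/(-5)))*7356 = (12*(-5))*7356 = -60*7356 = -441360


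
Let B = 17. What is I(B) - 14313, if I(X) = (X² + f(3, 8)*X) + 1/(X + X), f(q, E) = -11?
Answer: -483173/34 ≈ -14211.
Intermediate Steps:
I(X) = X² + 1/(2*X) - 11*X (I(X) = (X² - 11*X) + 1/(X + X) = (X² - 11*X) + 1/(2*X) = X² + 1/(2*X) - 11*X)
I(B) - 14313 = (17² + (½)/17 - 11*17) - 14313 = (289 + (½)*(1/17) - 187) - 14313 = (289 + 1/34 - 187) - 14313 = 3469/34 - 14313 = -483173/34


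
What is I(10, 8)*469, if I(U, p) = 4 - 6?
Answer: -938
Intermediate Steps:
I(U, p) = -2
I(10, 8)*469 = -2*469 = -938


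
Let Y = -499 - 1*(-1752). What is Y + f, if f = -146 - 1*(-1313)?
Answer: 2420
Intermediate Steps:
f = 1167 (f = -146 + 1313 = 1167)
Y = 1253 (Y = -499 + 1752 = 1253)
Y + f = 1253 + 1167 = 2420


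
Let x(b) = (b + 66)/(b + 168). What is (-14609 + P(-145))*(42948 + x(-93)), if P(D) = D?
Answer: -15841237014/25 ≈ -6.3365e+8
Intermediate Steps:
x(b) = (66 + b)/(168 + b)
(-14609 + P(-145))*(42948 + x(-93)) = (-14609 - 145)*(42948 + (66 - 93)/(168 - 93)) = -14754*(42948 - 27/75) = -14754*(42948 + (1/75)*(-27)) = -14754*(42948 - 9/25) = -14754*1073691/25 = -15841237014/25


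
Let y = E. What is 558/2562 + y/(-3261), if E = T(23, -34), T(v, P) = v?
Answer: 293452/1392447 ≈ 0.21075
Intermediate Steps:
E = 23
y = 23
558/2562 + y/(-3261) = 558/2562 + 23/(-3261) = 558*(1/2562) + 23*(-1/3261) = 93/427 - 23/3261 = 293452/1392447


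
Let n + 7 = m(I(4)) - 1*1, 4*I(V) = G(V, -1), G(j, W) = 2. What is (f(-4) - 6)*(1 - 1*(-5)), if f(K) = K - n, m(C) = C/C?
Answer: -18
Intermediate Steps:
I(V) = ½ (I(V) = (¼)*2 = ½)
m(C) = 1
n = -7 (n = -7 + (1 - 1*1) = -7 + (1 - 1) = -7 + 0 = -7)
f(K) = 7 + K (f(K) = K - 1*(-7) = K + 7 = 7 + K)
(f(-4) - 6)*(1 - 1*(-5)) = ((7 - 4) - 6)*(1 - 1*(-5)) = (3 - 6)*(1 + 5) = -3*6 = -18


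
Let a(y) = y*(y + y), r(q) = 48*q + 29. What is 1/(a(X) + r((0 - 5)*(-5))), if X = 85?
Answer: 1/15679 ≈ 6.3780e-5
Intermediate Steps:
r(q) = 29 + 48*q
a(y) = 2*y² (a(y) = y*(2*y) = 2*y²)
1/(a(X) + r((0 - 5)*(-5))) = 1/(2*85² + (29 + 48*((0 - 5)*(-5)))) = 1/(2*7225 + (29 + 48*(-5*(-5)))) = 1/(14450 + (29 + 48*25)) = 1/(14450 + (29 + 1200)) = 1/(14450 + 1229) = 1/15679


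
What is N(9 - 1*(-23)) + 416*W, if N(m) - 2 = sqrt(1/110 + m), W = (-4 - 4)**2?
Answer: 26626 + sqrt(387310)/110 ≈ 26632.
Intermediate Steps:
W = 64 (W = (-8)**2 = 64)
N(m) = 2 + sqrt(1/110 + m)
N(9 - 1*(-23)) + 416*W = (2 + sqrt(110 + 12100*(9 - 1*(-23)))/110) + 416*64 = (2 + sqrt(110 + 12100*(9 + 23))/110) + 26624 = (2 + sqrt(110 + 12100*32)/110) + 26624 = (2 + sqrt(110 + 387200)/110) + 26624 = (2 + sqrt(387310)/110) + 26624 = 26626 + sqrt(387310)/110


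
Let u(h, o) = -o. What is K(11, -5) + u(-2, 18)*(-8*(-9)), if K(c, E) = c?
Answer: -1285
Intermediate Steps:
K(11, -5) + u(-2, 18)*(-8*(-9)) = 11 + (-1*18)*(-8*(-9)) = 11 - 18*72 = 11 - 1296 = -1285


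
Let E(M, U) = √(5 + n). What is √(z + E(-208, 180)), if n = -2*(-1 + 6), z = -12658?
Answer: √(-12658 + I*√5) ≈ 0.0099 + 112.51*I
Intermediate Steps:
n = -10 (n = -2*5 = -10)
E(M, U) = I*√5 (E(M, U) = √(5 - 10) = √(-5) = I*√5)
√(z + E(-208, 180)) = √(-12658 + I*√5)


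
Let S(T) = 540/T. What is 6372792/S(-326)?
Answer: -57709172/15 ≈ -3.8473e+6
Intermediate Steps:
6372792/S(-326) = 6372792/((540/(-326))) = 6372792/((540*(-1/326))) = 6372792/(-270/163) = 6372792*(-163/270) = -57709172/15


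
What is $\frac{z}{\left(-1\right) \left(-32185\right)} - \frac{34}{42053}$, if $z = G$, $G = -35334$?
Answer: $- \frac{1486994992}{1353475805} \approx -1.0986$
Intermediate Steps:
$z = -35334$
$\frac{z}{\left(-1\right) \left(-32185\right)} - \frac{34}{42053} = - \frac{35334}{\left(-1\right) \left(-32185\right)} - \frac{34}{42053} = - \frac{35334}{32185} - \frac{34}{42053} = - \frac{1486994992}{1353475805}$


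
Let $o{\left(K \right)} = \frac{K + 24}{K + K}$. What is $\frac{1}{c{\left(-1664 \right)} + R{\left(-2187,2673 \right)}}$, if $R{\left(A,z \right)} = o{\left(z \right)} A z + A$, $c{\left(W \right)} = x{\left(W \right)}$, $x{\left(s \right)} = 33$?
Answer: $- \frac{2}{5902647} \approx -3.3883 \cdot 10^{-7}$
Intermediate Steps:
$c{\left(W \right)} = 33$
$o{\left(K \right)} = \frac{24 + K}{2 K}$
$R{\left(A,z \right)} = A + \frac{A \left(24 + z\right)}{2}$ ($R{\left(A,z \right)} = \frac{24 + z}{2 z} A z + A = \frac{A \left(24 + z\right)}{2 z} z + A = \frac{A \left(24 + z\right)}{2} + A = A + \frac{A \left(24 + z\right)}{2}$)
$\frac{1}{c{\left(-1664 \right)} + R{\left(-2187,2673 \right)}} = \frac{1}{33 + \frac{1}{2} \left(-2187\right) \left(26 + 2673\right)} = \frac{1}{33 + \frac{1}{2} \left(-2187\right) 2699} = \frac{1}{33 - \frac{5902713}{2}} = \frac{1}{- \frac{5902647}{2}} = - \frac{2}{5902647}$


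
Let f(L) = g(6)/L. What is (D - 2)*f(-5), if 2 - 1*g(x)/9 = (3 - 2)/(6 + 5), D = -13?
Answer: 567/11 ≈ 51.545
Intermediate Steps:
g(x) = 189/11 (g(x) = 18 - 9*(3 - 2)/(6 + 5) = 18 - 9/11 = 189/11)
f(L) = 189/(11*L)
(D - 2)*f(-5) = (-13 - 2)*((189/11)/(-5)) = -2835*(-1)/(11*5) = -15*(-189/55) = 567/11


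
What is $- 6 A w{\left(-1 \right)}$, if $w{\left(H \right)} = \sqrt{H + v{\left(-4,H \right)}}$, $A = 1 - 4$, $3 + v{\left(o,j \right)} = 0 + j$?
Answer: $18 i \sqrt{5} \approx 40.249 i$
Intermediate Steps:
$v{\left(o,j \right)} = -3 + j$ ($v{\left(o,j \right)} = -3 + \left(0 + j\right) = -3 + j$)
$A = -3$
$w{\left(H \right)} = \sqrt{-3 + 2 H}$ ($w{\left(H \right)} = \sqrt{H + \left(-3 + H\right)} = \sqrt{-3 + 2 H}$)
$- 6 A w{\left(-1 \right)} = \left(-6\right) \left(-3\right) \sqrt{-3 + 2 \left(-1\right)} = 18 \sqrt{-3 - 2} = 18 \sqrt{-5} = 18 i \sqrt{5}$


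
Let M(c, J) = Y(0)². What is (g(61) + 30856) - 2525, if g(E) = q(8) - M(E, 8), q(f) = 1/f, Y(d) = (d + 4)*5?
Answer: 223449/8 ≈ 27931.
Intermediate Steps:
Y(d) = 20 + 5*d (Y(d) = (4 + d)*5 = 20 + 5*d)
M(c, J) = 400 (M(c, J) = (20 + 5*0)² = (20 + 0)² = 20² = 400)
q(f) = 1/f
g(E) = -3199/8 (g(E) = 1/8 - 1*400 = ⅛ - 400 = -3199/8)
(g(61) + 30856) - 2525 = (-3199/8 + 30856) - 2525 = 243649/8 - 2525 = 223449/8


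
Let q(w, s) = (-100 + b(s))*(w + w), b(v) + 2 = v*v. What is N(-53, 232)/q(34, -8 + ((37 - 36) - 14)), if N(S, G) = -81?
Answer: -27/7684 ≈ -0.0035138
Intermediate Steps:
b(v) = -2 + v² (b(v) = -2 + v*v = -2 + v²)
q(w, s) = 2*w*(-102 + s²) (q(w, s) = (-100 + (-2 + s²))*(w + w) = (-102 + s²)*(2*w) = 2*w*(-102 + s²))
N(-53, 232)/q(34, -8 + ((37 - 36) - 14)) = -81*1/(68*(-102 + (-8 + ((37 - 36) - 14))²)) = -81*1/(68*(-102 + (-8 + (1 - 14))²)) = -81*1/(68*(-102 + (-8 - 13)²)) = -81*1/(68*(-102 + (-21)²)) = -81*1/(68*(-102 + 441)) = -81/(2*34*339) = -81/23052 = -81*1/23052 = -27/7684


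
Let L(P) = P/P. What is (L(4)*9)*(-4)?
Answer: -36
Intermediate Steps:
L(P) = 1
(L(4)*9)*(-4) = (1*9)*(-4) = 9*(-4) = -36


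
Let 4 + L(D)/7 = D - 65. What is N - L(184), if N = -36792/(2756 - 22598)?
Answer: -2656003/3307 ≈ -803.15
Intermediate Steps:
L(D) = -483 + 7*D (L(D) = -28 + 7*(D - 65) = -28 + 7*(-65 + D) = -28 + (-455 + 7*D) = -483 + 7*D)
N = 6132/3307 (N = -36792/(-19842) = -36792*(-1/19842) = 6132/3307 ≈ 1.8542)
N - L(184) = 6132/3307 - (-483 + 7*184) = 6132/3307 - (-483 + 1288) = 6132/3307 - 1*805 = 6132/3307 - 805 = -2656003/3307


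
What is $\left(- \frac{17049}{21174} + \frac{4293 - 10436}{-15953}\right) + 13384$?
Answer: $\frac{1506941227611}{112596274} \approx 13384.0$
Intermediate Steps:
$\left(- \frac{17049}{21174} + \frac{4293 - 10436}{-15953}\right) + 13384 = \left(\left(-17049\right) \frac{1}{21174} - - \frac{6143}{15953}\right) + 13384 = \left(- \frac{5683}{7058} + \frac{6143}{15953}\right) + 13384 = - \frac{47303605}{112596274} + 13384 = \frac{1506941227611}{112596274}$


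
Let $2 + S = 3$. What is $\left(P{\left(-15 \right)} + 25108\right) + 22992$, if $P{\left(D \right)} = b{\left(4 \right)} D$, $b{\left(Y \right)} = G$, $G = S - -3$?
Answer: $48040$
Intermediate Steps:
$S = 1$ ($S = -2 + 3 = 1$)
$G = 4$ ($G = 1 - -3 = 1 + 3 = 4$)
$b{\left(Y \right)} = 4$
$P{\left(D \right)} = 4 D$
$\left(P{\left(-15 \right)} + 25108\right) + 22992 = \left(4 \left(-15\right) + 25108\right) + 22992 = \left(-60 + 25108\right) + 22992 = 25048 + 22992 = 48040$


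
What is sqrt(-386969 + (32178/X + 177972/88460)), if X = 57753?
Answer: 2*I*sqrt(2027346020491706130)/4577805 ≈ 622.07*I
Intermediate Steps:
sqrt(-386969 + (32178/X + 177972/88460)) = sqrt(-386969 + (32178/57753 + 177972/88460)) = sqrt(-386969 + (32178*(1/57753) + 177972*(1/88460))) = sqrt(-386969 + (346/621 + 44493/22115)) = sqrt(-386969 + 35281943/13733415) = sqrt(-5314370587192/13733415) = 2*I*sqrt(2027346020491706130)/4577805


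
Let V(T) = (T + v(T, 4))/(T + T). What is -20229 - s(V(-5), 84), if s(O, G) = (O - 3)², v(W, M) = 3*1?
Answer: -505921/25 ≈ -20237.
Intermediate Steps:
v(W, M) = 3
V(T) = (3 + T)/(2*T) (V(T) = (T + 3)/(T + T) = (3 + T)/((2*T)) = (3 + T)*(1/(2*T)) = (3 + T)/(2*T))
s(O, G) = (-3 + O)²
-20229 - s(V(-5), 84) = -20229 - (-3 + (½)*(3 - 5)/(-5))² = -20229 - (-3 + (½)*(-⅕)*(-2))² = -20229 - (-3 + ⅕)² = -20229 - (-14/5)² = -20229 - 1*196/25 = -20229 - 196/25 = -505921/25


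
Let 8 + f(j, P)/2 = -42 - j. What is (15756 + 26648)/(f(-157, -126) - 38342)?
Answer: -10601/9532 ≈ -1.1121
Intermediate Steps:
f(j, P) = -100 - 2*j (f(j, P) = -16 + 2*(-42 - j) = -16 + (-84 - 2*j) = -100 - 2*j)
(15756 + 26648)/(f(-157, -126) - 38342) = (15756 + 26648)/((-100 - 2*(-157)) - 38342) = 42404/((-100 + 314) - 38342) = 42404/(214 - 38342) = 42404/(-38128) = 42404*(-1/38128) = -10601/9532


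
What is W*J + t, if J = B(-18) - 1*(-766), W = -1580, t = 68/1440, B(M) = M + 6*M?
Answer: -364031983/360 ≈ -1.0112e+6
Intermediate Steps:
B(M) = 7*M
t = 17/360 (t = 68*(1/1440) = 17/360 ≈ 0.047222)
J = 640 (J = 7*(-18) - 1*(-766) = -126 + 766 = 640)
W*J + t = -1580*640 + 17/360 = -1011200 + 17/360 = -364031983/360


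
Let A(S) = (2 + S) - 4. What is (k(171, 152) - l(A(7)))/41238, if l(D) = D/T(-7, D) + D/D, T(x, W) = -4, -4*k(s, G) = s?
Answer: -85/82476 ≈ -0.0010306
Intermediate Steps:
k(s, G) = -s/4
A(S) = -2 + S
l(D) = 1 - D/4 (l(D) = D/(-4) + D/D = D*(-1/4) + 1 = -D/4 + 1 = 1 - D/4)
(k(171, 152) - l(A(7)))/41238 = (-1/4*171 - (1 - (-2 + 7)/4))/41238 = (-171/4 - (1 - 1/4*5))*(1/41238) = (-171/4 - (1 - 5/4))*(1/41238) = (-171/4 - 1*(-1/4))*(1/41238) = (-171/4 + 1/4)*(1/41238) = -85/2*1/41238 = -85/82476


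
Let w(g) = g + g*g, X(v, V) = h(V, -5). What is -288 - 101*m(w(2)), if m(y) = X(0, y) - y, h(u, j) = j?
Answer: 823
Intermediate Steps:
X(v, V) = -5
w(g) = g + g**2
m(y) = -5 - y
-288 - 101*m(w(2)) = -288 - 101*(-5 - 2*(1 + 2)) = -288 - 101*(-5 - 2*3) = -288 - 101*(-5 - 1*6) = -288 - 101*(-5 - 6) = -288 - 101*(-11) = -288 + 1111 = 823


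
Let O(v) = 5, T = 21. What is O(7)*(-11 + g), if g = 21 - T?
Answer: -55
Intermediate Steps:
g = 0 (g = 21 - 1*21 = 21 - 21 = 0)
O(7)*(-11 + g) = 5*(-11 + 0) = 5*(-11) = -55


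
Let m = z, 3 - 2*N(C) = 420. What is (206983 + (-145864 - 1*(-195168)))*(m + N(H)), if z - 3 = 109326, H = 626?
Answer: 55932331167/2 ≈ 2.7966e+10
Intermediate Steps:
N(C) = -417/2 (N(C) = 3/2 - 1/2*420 = 3/2 - 210 = -417/2)
z = 109329 (z = 3 + 109326 = 109329)
m = 109329
(206983 + (-145864 - 1*(-195168)))*(m + N(H)) = (206983 + (-145864 - 1*(-195168)))*(109329 - 417/2) = (206983 + (-145864 + 195168))*(218241/2) = (206983 + 49304)*(218241/2) = 256287*(218241/2) = 55932331167/2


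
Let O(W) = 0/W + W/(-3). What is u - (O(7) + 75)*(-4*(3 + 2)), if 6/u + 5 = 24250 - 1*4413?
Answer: 43233769/29748 ≈ 1453.3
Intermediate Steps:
O(W) = -W/3 (O(W) = 0 + W*(-⅓) = 0 - W/3 = -W/3)
u = 3/9916 (u = 6/(-5 + (24250 - 1*4413)) = 6/(-5 + (24250 - 4413)) = 6/(-5 + 19837) = 6/19832 = 6*(1/19832) = 3/9916 ≈ 0.00030254)
u - (O(7) + 75)*(-4*(3 + 2)) = 3/9916 - (-⅓*7 + 75)*(-4*(3 + 2)) = 3/9916 - (-7/3 + 75)*(-4*5) = 3/9916 - 218*(-20)/3 = 3/9916 - 1*(-4360/3) = 3/9916 + 4360/3 = 43233769/29748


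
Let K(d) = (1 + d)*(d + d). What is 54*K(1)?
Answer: 216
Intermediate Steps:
K(d) = 2*d*(1 + d) (K(d) = (1 + d)*(2*d) = 2*d*(1 + d))
54*K(1) = 54*(2*1*(1 + 1)) = 54*(2*1*2) = 54*4 = 216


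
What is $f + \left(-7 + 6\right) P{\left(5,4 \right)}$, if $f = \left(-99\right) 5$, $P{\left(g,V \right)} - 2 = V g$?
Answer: $-517$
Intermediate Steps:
$P{\left(g,V \right)} = 2 + V g$
$f = -495$
$f + \left(-7 + 6\right) P{\left(5,4 \right)} = -495 + \left(-7 + 6\right) \left(2 + 4 \cdot 5\right) = -495 - \left(2 + 20\right) = -495 - 22 = -517$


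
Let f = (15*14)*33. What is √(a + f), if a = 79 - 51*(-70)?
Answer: √10579 ≈ 102.85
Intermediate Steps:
f = 6930 (f = 210*33 = 6930)
a = 3649 (a = 79 + 3570 = 3649)
√(a + f) = √(3649 + 6930) = √10579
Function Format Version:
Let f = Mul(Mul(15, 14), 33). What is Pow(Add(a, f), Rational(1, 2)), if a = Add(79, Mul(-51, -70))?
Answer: Pow(10579, Rational(1, 2)) ≈ 102.85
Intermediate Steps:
f = 6930 (f = Mul(210, 33) = 6930)
a = 3649 (a = Add(79, 3570) = 3649)
Pow(Add(a, f), Rational(1, 2)) = Pow(Add(3649, 6930), Rational(1, 2)) = Pow(10579, Rational(1, 2))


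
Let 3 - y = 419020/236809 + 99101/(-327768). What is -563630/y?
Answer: -8749613146282512/23796379657 ≈ -3.6769e+5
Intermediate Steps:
y = 118981898285/77618412312 (y = 3 - (419020/236809 + 99101/(-327768)) = 3 - (419020*(1/236809) + 99101*(-1/327768)) = 3 - (419020/236809 - 99101/327768) = 3 - 1*113873338651/77618412312 = 3 - 113873338651/77618412312 = 118981898285/77618412312 ≈ 1.5329)
-563630/y = -563630/118981898285/77618412312 = -563630*77618412312/118981898285 = -8749613146282512/23796379657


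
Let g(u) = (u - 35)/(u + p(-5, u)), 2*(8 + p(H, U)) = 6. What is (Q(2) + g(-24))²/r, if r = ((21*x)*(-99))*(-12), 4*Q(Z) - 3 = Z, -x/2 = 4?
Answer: -16129/298400256 ≈ -5.4052e-5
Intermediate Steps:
x = -8 (x = -2*4 = -8)
Q(Z) = ¾ + Z/4
p(H, U) = -5 (p(H, U) = -8 + (½)*6 = -8 + 3 = -5)
g(u) = (-35 + u)/(-5 + u) (g(u) = (u - 35)/(u - 5) = (-35 + u)/(-5 + u))
r = -199584 (r = ((21*(-8))*(-99))*(-12) = -168*(-99)*(-12) = 16632*(-12) = -199584)
(Q(2) + g(-24))²/r = ((¾ + (¼)*2) + (-35 - 24)/(-5 - 24))²/(-199584) = ((¾ + ½) - 59/(-29))²*(-1/199584) = (5/4 - 1/29*(-59))²*(-1/199584) = (5/4 + 59/29)²*(-1/199584) = (381/116)²*(-1/199584) = (145161/13456)*(-1/199584) = -16129/298400256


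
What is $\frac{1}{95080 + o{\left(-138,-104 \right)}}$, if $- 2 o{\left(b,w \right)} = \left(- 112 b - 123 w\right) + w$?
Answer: $\frac{1}{81008} \approx 1.2344 \cdot 10^{-5}$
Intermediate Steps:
$o{\left(b,w \right)} = 56 b + 61 w$ ($o{\left(b,w \right)} = - \frac{\left(- 112 b - 123 w\right) + w}{2} = - \frac{\left(- 123 w - 112 b\right) + w}{2} = - \frac{- 122 w - 112 b}{2} = 56 b + 61 w$)
$\frac{1}{95080 + o{\left(-138,-104 \right)}} = \frac{1}{95080 + \left(56 \left(-138\right) + 61 \left(-104\right)\right)} = \frac{1}{95080 - 14072} = \frac{1}{81008}$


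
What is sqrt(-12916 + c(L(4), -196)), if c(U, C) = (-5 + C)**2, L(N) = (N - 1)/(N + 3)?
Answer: sqrt(27485) ≈ 165.79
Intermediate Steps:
L(N) = (-1 + N)/(3 + N)
sqrt(-12916 + c(L(4), -196)) = sqrt(-12916 + (-5 - 196)**2) = sqrt(-12916 + (-201)**2) = sqrt(-12916 + 40401) = sqrt(27485)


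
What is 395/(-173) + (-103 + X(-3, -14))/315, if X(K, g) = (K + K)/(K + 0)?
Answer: -141898/54495 ≈ -2.6039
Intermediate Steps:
X(K, g) = 2 (X(K, g) = (2*K)/K = 2)
395/(-173) + (-103 + X(-3, -14))/315 = 395/(-173) + (-103 + 2)/315 = 395*(-1/173) - 101*1/315 = -395/173 - 101/315 = -141898/54495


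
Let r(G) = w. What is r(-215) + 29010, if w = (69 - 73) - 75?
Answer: 28931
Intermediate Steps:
w = -79 (w = -4 - 75 = -79)
r(G) = -79
r(-215) + 29010 = -79 + 29010 = 28931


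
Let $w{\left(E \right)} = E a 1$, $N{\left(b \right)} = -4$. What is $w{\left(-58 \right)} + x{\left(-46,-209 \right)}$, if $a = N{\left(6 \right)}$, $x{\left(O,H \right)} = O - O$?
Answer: $232$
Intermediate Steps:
$x{\left(O,H \right)} = 0$
$a = -4$
$w{\left(E \right)} = - 4 E$ ($w{\left(E \right)} = E \left(-4\right) 1 = - 4 E 1 = - 4 E$)
$w{\left(-58 \right)} + x{\left(-46,-209 \right)} = \left(-4\right) \left(-58\right) + 0 = 232 + 0 = 232$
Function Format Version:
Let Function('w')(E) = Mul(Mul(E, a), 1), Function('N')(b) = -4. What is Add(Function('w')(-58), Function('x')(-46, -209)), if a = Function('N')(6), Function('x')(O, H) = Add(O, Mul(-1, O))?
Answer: 232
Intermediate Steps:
Function('x')(O, H) = 0
a = -4
Function('w')(E) = Mul(-4, E) (Function('w')(E) = Mul(Mul(E, -4), 1) = Mul(Mul(-4, E), 1) = Mul(-4, E))
Add(Function('w')(-58), Function('x')(-46, -209)) = Add(Mul(-4, -58), 0) = Add(232, 0) = 232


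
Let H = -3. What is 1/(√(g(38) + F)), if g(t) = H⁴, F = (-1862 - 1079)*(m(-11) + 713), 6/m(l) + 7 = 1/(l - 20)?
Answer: -I*√24882885695/228283355 ≈ -0.000691*I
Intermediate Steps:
m(l) = 6/(-7 + 1/(-20 + l)) (m(l) = 6/(-7 + 1/(l - 20)) = 6/(-7 + 1/(-20 + l)))
F = -228292184/109 (F = (-1862 - 1079)*(6*(20 - 1*(-11))/(-141 + 7*(-11)) + 713) = -2941*(6*(20 + 11)/(-141 - 77) + 713) = -2941*(6*31/(-218) + 713) = -2941*(6*(-1/218)*31 + 713) = -2941*(-93/109 + 713) = -2941*77624/109 = -228292184/109 ≈ -2.0944e+6)
g(t) = 81 (g(t) = (-3)⁴ = 81)
1/(√(g(38) + F)) = 1/(√(81 - 228292184/109)) = 1/(√(-228283355/109)) = 1/(I*√24882885695/109) = -I*√24882885695/228283355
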